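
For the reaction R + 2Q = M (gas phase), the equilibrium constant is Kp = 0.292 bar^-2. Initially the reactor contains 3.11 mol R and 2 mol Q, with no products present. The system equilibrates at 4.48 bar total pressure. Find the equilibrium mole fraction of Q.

Let X = conversion of Q (basis 2 mol Q); extent of reaction ξ = X.
Moles: n_R = 3.11 − X; n_Q = 2 − 2X; n_M = X.
Total moles n_T = 5.11 − 2X.
With p_i = (n_i/n_T)P, Kp = p_M / (p_R p_Q^2).
Setting this equal to 0.292 bar^-2 and taking the physical root (0 < X < 1) gives X = 0.604.
Then n_Q = 0.791, n_T = 3.9, so y_Q = 0.203.

y_Q = 0.203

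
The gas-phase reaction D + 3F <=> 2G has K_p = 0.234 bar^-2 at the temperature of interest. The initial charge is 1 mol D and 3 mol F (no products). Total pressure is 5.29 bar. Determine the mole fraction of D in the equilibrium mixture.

y_D = 0.162

Let X = conversion of D (basis 1 mol D); extent of reaction ξ = X.
Mole table: n_D = 1 − X; n_F = 3 − 3X; n_G = 2X.
Total moles n_T = 4 − 2X.
Mole fractions y_i = n_i/n_T; K_p = p_G^2 / (p_D p_F^3) with p_i = y_i·P.
Substituting and setting equal to 0.234 bar^-2 gives a polynomial in X; the root in (0,1) is X = 0.519.
Then n_D = 0.481, n_T = 2.96, so y_D = 0.162.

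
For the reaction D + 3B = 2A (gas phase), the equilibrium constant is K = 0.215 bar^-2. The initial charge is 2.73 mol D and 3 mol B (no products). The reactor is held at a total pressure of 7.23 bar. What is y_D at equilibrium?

Take 3 mol B as basis and let X be its fractional conversion, so ξ = X.
Species balance: n_D = 2.73 − X; n_B = 3 − 3X; n_A = 2X.
Summing: n_T = 5.73 − 2X.
With p_i = (n_i/n_T)P, K = p_A^2 / (p_D p_B^3).
Setting this equal to 0.215 bar^-2 and taking the physical root (0 < X < 1) gives X = 0.632.
Then n_D = 2.1, n_T = 4.47, so y_D = 0.470.

y_D = 0.470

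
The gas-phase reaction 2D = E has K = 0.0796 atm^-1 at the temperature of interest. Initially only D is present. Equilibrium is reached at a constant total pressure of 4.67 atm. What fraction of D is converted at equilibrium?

Let X = conversion of D (basis 1 mol D); extent of reaction ξ = 0.5X.
Moles: n_D = 1 − X; n_E = 0.5X.
Summing: n_T = 1 − 0.5X.
y_i = n_i/n_T, p_i = y_i·P. K = p_E / (p_D^2).
This yields a degree-2 equation in X; solving on (0,1), X = 0.366.

X = 0.366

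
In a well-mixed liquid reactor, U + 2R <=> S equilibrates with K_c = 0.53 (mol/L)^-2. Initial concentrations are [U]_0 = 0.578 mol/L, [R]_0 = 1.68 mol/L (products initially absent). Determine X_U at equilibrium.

Let X = conversion of U; extent ξ = 0.578·X mol/L.
Concentrations: [U] = 0.578 − 0.578X; [R] = 1.68 − 1.16X; [S] = 0.578X.
K_c = [S] / ([U] [R]^2).
This equals 0.53 at X = 0.427 (the root in 0 < X < 1).

X = 0.427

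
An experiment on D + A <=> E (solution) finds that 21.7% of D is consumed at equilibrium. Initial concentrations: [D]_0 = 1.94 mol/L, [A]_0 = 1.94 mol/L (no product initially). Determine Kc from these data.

Let X = conversion of D.
Concentrations: [D] = 1.94 − 1.94X; [A] = 1.94 − 1.94X; [E] = 1.94X.
At X = 0.217: [D] = 1.52, [A] = 1.52, [E] = 0.421.
Kc = [E] / ([D] [A]) = 0.182 L/mol.

Kc = 0.182 L/mol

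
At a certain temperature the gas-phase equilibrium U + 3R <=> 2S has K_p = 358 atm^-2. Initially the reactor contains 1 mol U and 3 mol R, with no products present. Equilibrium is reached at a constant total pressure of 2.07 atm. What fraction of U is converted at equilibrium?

Basis: 1 mol U initially; let X = conversion of U. Extent ξ = X.
Moles: n_U = 1 − X; n_R = 3 − 3X; n_S = 2X.
n_T = Σnᵢ = 4 − 2X.
With p_i = (n_i/n_T)P, K_p = p_S^2 / (p_U p_R^3).
This yields a degree-4 equation in X; solving on (0,1), X = 0.861.

X = 0.861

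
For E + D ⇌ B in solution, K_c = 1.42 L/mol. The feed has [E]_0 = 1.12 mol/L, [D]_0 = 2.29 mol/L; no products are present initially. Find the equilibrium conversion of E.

Let X = conversion of E; extent ξ = 1.12·X mol/L.
Concentrations: [E] = 1.12 − 1.12X; [D] = 2.29 − 1.12X; [B] = 1.12X.
K_c = [B] / ([E] [D]).
Solving K_c = 1.42 for X ∈ (0,1): X = 0.684.

X = 0.684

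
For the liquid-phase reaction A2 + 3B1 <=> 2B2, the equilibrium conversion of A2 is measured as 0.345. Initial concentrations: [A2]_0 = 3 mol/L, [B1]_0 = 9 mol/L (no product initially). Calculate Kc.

Let X = conversion of A2.
Concentrations: [A2] = 3 − 3X; [B1] = 9 − 9X; [B2] = 6X.
At X = 0.345: [A2] = 1.97, [B1] = 5.9, [B2] = 2.07.
Kc = [B2]^2 / ([A2] [B1]^3) = 0.0106 (mol/L)^-2.

Kc = 0.0106 (mol/L)^-2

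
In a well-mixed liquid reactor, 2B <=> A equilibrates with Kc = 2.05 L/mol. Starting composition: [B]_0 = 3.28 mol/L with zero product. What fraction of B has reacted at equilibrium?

Let X = conversion of B; extent ξ = 3.28X/2 mol/L.
Concentrations: [B] = 3.28 − 3.28X; [A] = 1.64X.
Kc = [A] / ([B]^2).
Setting equal to 2.05 and solving for X on (0,1) gives X = 0.762.

X = 0.762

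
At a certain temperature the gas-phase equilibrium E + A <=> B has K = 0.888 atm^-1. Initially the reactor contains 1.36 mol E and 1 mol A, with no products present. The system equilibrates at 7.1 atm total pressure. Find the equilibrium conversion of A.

Basis: 1 mol A initially; let X = conversion of A. Extent ξ = X.
Species balance: n_E = 1.36 − X; n_A = 1 − X; n_B = X.
n_T = Σnᵢ = 2.36 − X.
With p_i = (n_i/n_T)P, K = p_B / (p_E p_A).
This yields a degree-2 equation in X; solving on (0,1), X = 0.712.

X = 0.712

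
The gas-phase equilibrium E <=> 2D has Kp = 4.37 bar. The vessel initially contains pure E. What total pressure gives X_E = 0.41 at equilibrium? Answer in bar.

Basis: 1 mol E initially; let X = conversion of E. Extent ξ = X.
Mole table: n_E = 1 − X; n_D = 2X.
n_T = Σnᵢ = 1 + X.
Kp = p_D^2 / (p_E) with p_i = (n_i/n_T)·P.
At X = 0.41: the mole-fraction product g(X) = Π y_i^ν_i = 0.8083. Since Kp = g(X)·P^{1}, P = (Kp/g)^(1/1) = (4.37/0.8083)^(1/1) = 5.41 bar.

P = 5.41 bar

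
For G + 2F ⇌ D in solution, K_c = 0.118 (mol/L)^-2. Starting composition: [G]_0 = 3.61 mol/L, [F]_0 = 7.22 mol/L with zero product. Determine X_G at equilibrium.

Let X = conversion of G; extent ξ = 3.61·X mol/L.
Concentrations: [G] = 3.61 − 3.61X; [F] = 7.22 − 7.22X; [D] = 3.61X.
K_c = [D] / ([G] [F]^2).
Equating to 0.118 (mol/L)^-2: the physical root is X = 0.552.

X = 0.552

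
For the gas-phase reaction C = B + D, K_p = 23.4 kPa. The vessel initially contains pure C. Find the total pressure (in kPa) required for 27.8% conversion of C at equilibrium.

Take 1 mol C as basis and let X be its fractional conversion, so ξ = X.
Mole table: n_C = 1 − X; n_B = X; n_D = X.
n_T = Σnᵢ = 1 + X.
K_p = p_B p_D / (p_C) with p_i = (n_i/n_T)·P.
At X = 0.278: the mole-fraction product g(X) = Π y_i^ν_i = 0.08376. Since K_p = g(X)·P^{1}, P = (K_p/g)^(1/1) = (23.4/0.08376)^(1/1) = 279 kPa.

P = 279 kPa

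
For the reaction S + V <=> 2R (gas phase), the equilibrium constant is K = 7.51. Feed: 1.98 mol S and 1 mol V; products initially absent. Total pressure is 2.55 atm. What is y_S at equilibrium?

y_S = 0.412

Basis: 1 mol V initially; let X = conversion of V. Extent ξ = X.
Species balance: n_S = 1.98 − X; n_V = 1 − X; n_R = 2X.
Total moles n_T = 2.98 (Δν = 0, constant).
y_i = n_i/n_T, p_i = y_i·P. K = p_R^2 / (p_S p_V).
Equating to 7.51 and solving on 0 < X < 1: X = 0.753.
Then n_S = 1.23, n_T = 2.98, so y_S = 0.412.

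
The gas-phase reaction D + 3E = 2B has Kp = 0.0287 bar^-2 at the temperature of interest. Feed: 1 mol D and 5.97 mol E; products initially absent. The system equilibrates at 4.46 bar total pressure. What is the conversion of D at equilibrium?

X = 0.455

Basis: 1 mol D initially; let X = conversion of D. Extent ξ = X.
At extent ξ: n_D = 1 − X; n_E = 5.97 − 3X; n_B = 2X.
Summing: n_T = 6.97 − 2X.
y_i = n_i/n_T, p_i = y_i·P. Kp = p_B^2 / (p_D p_E^3).
Equating to 0.0287 bar^-2 and solving on 0 < X < 1: X = 0.455.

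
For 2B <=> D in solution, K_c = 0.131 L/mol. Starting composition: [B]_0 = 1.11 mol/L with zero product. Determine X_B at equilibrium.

Let X = conversion of B; extent ξ = 1.11X/2 mol/L.
Concentrations: [B] = 1.11 − 1.11X; [D] = 0.555X.
K_c = [D] / ([B]^2).
Solving K_c = 0.131 for X ∈ (0,1): X = 0.191.

X = 0.191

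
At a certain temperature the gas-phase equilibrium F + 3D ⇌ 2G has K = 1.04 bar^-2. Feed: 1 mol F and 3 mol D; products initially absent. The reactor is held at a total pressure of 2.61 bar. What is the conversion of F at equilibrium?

Take 1 mol F as basis and let X be its fractional conversion, so ξ = X.
Species balance: n_F = 1 − X; n_D = 3 − 3X; n_G = 2X.
Total moles n_T = 4 − 2X.
y_i = n_i/n_T, p_i = y_i·P. K = p_G^2 / (p_F p_D^3).
Setting this equal to 1.04 bar^-2 and taking the physical root (0 < X < 1) gives X = 0.526.

X = 0.526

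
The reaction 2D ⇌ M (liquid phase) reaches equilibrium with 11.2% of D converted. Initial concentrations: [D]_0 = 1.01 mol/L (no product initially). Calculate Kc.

Let X = conversion of D.
Concentrations: [D] = 1.01 − 1.01X; [M] = 0.505X.
At X = 0.112: [D] = 0.897, [M] = 0.0566.
Kc = [M] / ([D]^2) = 0.0703 L/mol.

Kc = 0.0703 L/mol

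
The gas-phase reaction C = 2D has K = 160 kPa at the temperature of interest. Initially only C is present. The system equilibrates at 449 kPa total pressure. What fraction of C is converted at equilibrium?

X = 0.286

Basis: 1 mol C initially; let X = conversion of C. Extent ξ = X.
At extent ξ: n_C = 1 − X; n_D = 2X.
n_T = Σnᵢ = 1 + X.
With p_i = (n_i/n_T)P, K = p_D^2 / (p_C).
Equating to 160 kPa and solving on 0 < X < 1: X = 0.286.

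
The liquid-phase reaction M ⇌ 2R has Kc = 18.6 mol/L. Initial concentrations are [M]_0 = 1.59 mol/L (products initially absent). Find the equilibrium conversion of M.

Let X = conversion of M; extent ξ = 1.59·X mol/L.
Concentrations: [M] = 1.59 − 1.59X; [R] = 3.18X.
Kc = [R]^2 / ([M]).
Setting equal to 18.6 and solving for X on (0,1) gives X = 0.788.

X = 0.788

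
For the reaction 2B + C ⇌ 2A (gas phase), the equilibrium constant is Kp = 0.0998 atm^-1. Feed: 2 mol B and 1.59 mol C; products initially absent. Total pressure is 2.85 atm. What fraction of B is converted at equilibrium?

Let X = conversion of B (basis 2 mol B); extent of reaction ξ = X.
At extent ξ: n_B = 2 − 2X; n_C = 1.59 − X; n_A = 2X.
Total moles n_T = 3.59 − X.
Mole fractions y_i = n_i/n_T; Kp = p_A^2 / (p_B^2 p_C) with p_i = y_i·P.
Substituting and setting equal to 0.0998 atm^-1 gives a polynomial in X; the root in (0,1) is X = 0.252.

X = 0.252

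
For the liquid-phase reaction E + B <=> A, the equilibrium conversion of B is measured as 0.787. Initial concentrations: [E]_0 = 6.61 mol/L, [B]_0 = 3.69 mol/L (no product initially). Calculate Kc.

Let X = conversion of B.
Concentrations: [E] = 6.61 − 3.69X; [B] = 3.69 − 3.69X; [A] = 3.69X.
At X = 0.787: [E] = 3.71, [B] = 0.786, [A] = 2.9.
Kc = [A] / ([E] [B]) = 0.997 L/mol.

Kc = 0.997 L/mol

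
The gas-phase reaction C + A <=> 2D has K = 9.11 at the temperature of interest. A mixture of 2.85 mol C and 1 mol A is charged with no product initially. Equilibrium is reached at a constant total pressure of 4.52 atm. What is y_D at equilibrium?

y_D = 0.438

Basis: 1 mol A initially; let X = conversion of A. Extent ξ = X.
At extent ξ: n_C = 2.85 − X; n_A = 1 − X; n_D = 2X.
Since Δν = 0, n_T = 3.85 throughout.
y_i = n_i/n_T, p_i = y_i·P. K = p_D^2 / (p_C p_A).
Equating to 9.11 and solving on 0 < X < 1: X = 0.844.
Then n_D = 1.69, n_T = 3.85, so y_D = 0.438.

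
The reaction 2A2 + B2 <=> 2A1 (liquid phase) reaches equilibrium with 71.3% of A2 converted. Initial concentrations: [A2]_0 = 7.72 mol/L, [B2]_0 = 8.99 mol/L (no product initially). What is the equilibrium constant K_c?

Let X = conversion of A2.
Concentrations: [A2] = 7.72 − 7.72X; [B2] = 8.99 − 3.86X; [A1] = 7.72X.
At X = 0.713: [A2] = 2.22, [B2] = 6.24, [A1] = 5.5.
K_c = [A1]^2 / ([A2]^2 [B2]) = 0.989 L/mol.

K_c = 0.989 L/mol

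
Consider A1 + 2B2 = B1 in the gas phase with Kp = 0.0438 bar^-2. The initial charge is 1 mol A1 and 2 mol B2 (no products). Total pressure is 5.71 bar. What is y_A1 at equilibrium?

y_A1 = 0.288

Basis: 1 mol A1 initially; let X = conversion of A1. Extent ξ = X.
Mole table: n_A1 = 1 − X; n_B2 = 2 − 2X; n_B1 = X.
Total moles n_T = 3 − 2X.
y_i = n_i/n_T, p_i = y_i·P. Kp = p_B1 / (p_A1 p_B2^2).
This yields a degree-3 equation in X; solving on (0,1), X = 0.321.
Then n_A1 = 0.679, n_T = 2.36, so y_A1 = 0.288.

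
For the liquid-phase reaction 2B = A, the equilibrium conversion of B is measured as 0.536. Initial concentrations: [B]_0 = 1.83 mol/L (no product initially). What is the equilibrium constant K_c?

Let X = conversion of B.
Concentrations: [B] = 1.83 − 1.83X; [A] = 0.915X.
At X = 0.536: [B] = 0.849, [A] = 0.49.
K_c = [A] / ([B]^2) = 0.68 L/mol.

K_c = 0.68 L/mol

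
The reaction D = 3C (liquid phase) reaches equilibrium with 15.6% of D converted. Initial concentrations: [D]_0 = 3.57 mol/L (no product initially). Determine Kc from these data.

Let X = conversion of D.
Concentrations: [D] = 3.57 − 3.57X; [C] = 10.7X.
At X = 0.156: [D] = 3.01, [C] = 1.67.
Kc = [C]^3 / ([D]) = 1.55 (mol/L)^2.

Kc = 1.55 (mol/L)^2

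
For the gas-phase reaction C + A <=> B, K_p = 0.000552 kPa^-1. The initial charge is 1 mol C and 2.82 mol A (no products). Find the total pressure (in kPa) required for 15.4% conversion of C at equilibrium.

Take 1 mol C as basis and let X be its fractional conversion, so ξ = X.
At extent ξ: n_C = 1 − X; n_A = 2.82 − X; n_B = X.
Summing: n_T = 3.82 − X.
K_p = p_B / (p_C p_A) with p_i = (n_i/n_T)·P.
At X = 0.154: the mole-fraction product g(X) = Π y_i^ν_i = 0.2503. Since K_p = g(X)·P^{-1}, P = (g/K_p)^(1/1) = (0.2503/0.000552)^(1/1) = 453 kPa.

P = 453 kPa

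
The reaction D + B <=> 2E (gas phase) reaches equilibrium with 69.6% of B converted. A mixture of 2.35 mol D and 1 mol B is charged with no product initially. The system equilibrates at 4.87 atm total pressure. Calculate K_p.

Basis: 1 mol B initially; let X = conversion of B. Extent ξ = X.
Mole table: n_D = 2.35 − X; n_B = 1 − X; n_E = 2X.
Since Δν = 0, n_T = 3.35 throughout.
At X = 0.696: n_D = 1.65, n_B = 0.304, n_E = 1.39, n_T = 3.35.
p_i = (n_i/n_T)·P. K_p = p_E^2 / (p_D p_B) = 3.85.

K_p = 3.85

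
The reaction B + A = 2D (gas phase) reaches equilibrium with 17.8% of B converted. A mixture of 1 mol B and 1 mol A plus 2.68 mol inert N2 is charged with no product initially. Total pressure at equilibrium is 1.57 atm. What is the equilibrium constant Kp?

Basis: 1 mol B initially; let X = conversion of B. Extent ξ = X.
Species balance: n_B = 1 − X; n_A = 1 − X; n_D = 2X; n_I = 2.68 (inert).
Since Δν = 0, n_T = 4.68 throughout.
At X = 0.178: n_B = 0.822, n_A = 0.822, n_D = 0.356, n_T = 4.68.
p_i = (n_i/n_T)·P. Kp = p_D^2 / (p_B p_A) = 0.188.

Kp = 0.188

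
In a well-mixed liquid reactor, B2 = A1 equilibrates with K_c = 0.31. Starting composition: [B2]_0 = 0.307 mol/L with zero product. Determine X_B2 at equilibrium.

X = 0.237

Let X = conversion of B2; extent ξ = 0.307·X mol/L.
Concentrations: [B2] = 0.307 − 0.307X; [A1] = 0.307X.
K_c = [A1] / ([B2]).
This equals 0.31 at X = 0.237 (the root in 0 < X < 1).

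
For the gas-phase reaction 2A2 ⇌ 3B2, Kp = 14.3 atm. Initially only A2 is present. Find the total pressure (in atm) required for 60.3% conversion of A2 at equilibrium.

Let X = conversion of A2 (basis 1 mol A2); extent of reaction ξ = 0.5X.
Species balance: n_A2 = 1 − X; n_B2 = 1.5X.
Summing: n_T = 1 + 0.5X.
Kp = p_B2^3 / (p_A2^2) with p_i = (n_i/n_T)·P.
At X = 0.603: the mole-fraction product g(X) = Π y_i^ν_i = 3.607. Since Kp = g(X)·P^{1}, P = (Kp/g)^(1/1) = (14.3/3.607)^(1/1) = 3.96 atm.

P = 3.96 atm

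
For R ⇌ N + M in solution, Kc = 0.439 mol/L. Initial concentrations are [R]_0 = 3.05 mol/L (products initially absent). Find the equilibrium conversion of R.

X = 0.314

Let X = conversion of R; extent ξ = 3.05·X mol/L.
Concentrations: [R] = 3.05 − 3.05X; [N] = 3.05X; [M] = 3.05X.
Kc = [N] [M] / ([R]).
This equals 0.439 at X = 0.314 (the root in 0 < X < 1).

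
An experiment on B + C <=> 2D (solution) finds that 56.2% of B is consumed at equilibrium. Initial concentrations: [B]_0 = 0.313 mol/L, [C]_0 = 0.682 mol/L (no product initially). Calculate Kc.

Kc = 1.78

Let X = conversion of B.
Concentrations: [B] = 0.313 − 0.313X; [C] = 0.682 − 0.313X; [D] = 0.626X.
At X = 0.562: [B] = 0.137, [C] = 0.506, [D] = 0.352.
Kc = [D]^2 / ([B] [C]) = 1.78.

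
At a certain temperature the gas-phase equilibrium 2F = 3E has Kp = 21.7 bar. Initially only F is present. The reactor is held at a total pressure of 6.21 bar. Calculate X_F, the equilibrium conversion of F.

Take 1 mol F as basis and let X be its fractional conversion, so ξ = 0.5X.
Species balance: n_F = 1 − X; n_E = 1.5X.
Summing: n_T = 1 + 0.5X.
y_i = n_i/n_T, p_i = y_i·P. Kp = p_E^3 / (p_F^2).
Setting this equal to 21.7 bar and taking the physical root (0 < X < 1) gives X = 0.600.

X = 0.600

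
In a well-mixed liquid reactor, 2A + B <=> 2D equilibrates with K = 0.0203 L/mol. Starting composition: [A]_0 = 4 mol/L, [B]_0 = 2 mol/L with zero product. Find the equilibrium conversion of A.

X = 0.156

Let X = conversion of A; extent ξ = 4X/2 mol/L.
Concentrations: [A] = 4 − 4X; [B] = 2 − 2X; [D] = 4X.
K = [D]^2 / ([A]^2 [B]).
Equating to 0.0203 L/mol: the physical root is X = 0.156.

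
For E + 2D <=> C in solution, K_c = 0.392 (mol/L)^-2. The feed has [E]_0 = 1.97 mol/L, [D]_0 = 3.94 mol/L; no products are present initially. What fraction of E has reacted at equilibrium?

X = 0.551

Let X = conversion of E; extent ξ = 1.97·X mol/L.
Concentrations: [E] = 1.97 − 1.97X; [D] = 3.94 − 3.94X; [C] = 1.97X.
K_c = [C] / ([E] [D]^2).
Setting equal to 0.392 and solving for X on (0,1) gives X = 0.551.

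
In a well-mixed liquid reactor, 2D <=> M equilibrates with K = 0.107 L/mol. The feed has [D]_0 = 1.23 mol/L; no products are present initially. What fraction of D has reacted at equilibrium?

Let X = conversion of D; extent ξ = 1.23X/2 mol/L.
Concentrations: [D] = 1.23 − 1.23X; [M] = 0.615X.
K = [M] / ([D]^2).
Setting equal to 0.107 and solving for X on (0,1) gives X = 0.178.

X = 0.178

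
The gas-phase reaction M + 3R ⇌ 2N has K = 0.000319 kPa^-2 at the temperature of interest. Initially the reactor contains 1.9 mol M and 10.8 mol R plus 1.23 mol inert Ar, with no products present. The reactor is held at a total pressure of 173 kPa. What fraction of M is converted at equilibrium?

Basis: 1.9 mol M initially; let X = conversion of M. Extent ξ = 1.9X.
Moles: n_M = 1.9 − 1.9X; n_R = 10.8 − 5.7X; n_N = 3.8X; n_I = 1.23 (inert).
n_T = Σnᵢ = 13.9 − 3.8X.
y_i = n_i/n_T, p_i = y_i·P. K = p_N^2 / (p_M p_R^3).
Equating to 0.000319 kPa^-2 and solving on 0 < X < 1: X = 0.777.

X = 0.777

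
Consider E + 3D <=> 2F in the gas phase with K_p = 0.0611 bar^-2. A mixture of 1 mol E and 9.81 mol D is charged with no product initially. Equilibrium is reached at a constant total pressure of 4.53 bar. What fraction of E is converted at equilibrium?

X = 0.699

Let X = conversion of E (basis 1 mol E); extent of reaction ξ = X.
Moles: n_E = 1 − X; n_D = 9.81 − 3X; n_F = 2X.
Total moles n_T = 10.8 − 2X.
With p_i = (n_i/n_T)P, K_p = p_F^2 / (p_E p_D^3).
This yields a degree-4 equation in X; solving on (0,1), X = 0.699.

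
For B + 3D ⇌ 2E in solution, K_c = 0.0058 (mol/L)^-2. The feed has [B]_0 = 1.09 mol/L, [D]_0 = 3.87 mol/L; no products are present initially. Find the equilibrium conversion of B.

X = 0.192

Let X = conversion of B; extent ξ = 1.09·X mol/L.
Concentrations: [B] = 1.09 − 1.09X; [D] = 3.87 − 3.27X; [E] = 2.18X.
K_c = [E]^2 / ([B] [D]^3).
This equals 0.0058 at X = 0.192 (the root in 0 < X < 1).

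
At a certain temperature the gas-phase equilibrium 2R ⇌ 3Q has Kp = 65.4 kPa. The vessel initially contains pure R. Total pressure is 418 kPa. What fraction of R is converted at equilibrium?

X = 0.297

Basis: 1 mol R initially; let X = conversion of R. Extent ξ = 0.5X.
At extent ξ: n_R = 1 − X; n_Q = 1.5X.
Summing: n_T = 1 + 0.5X.
With p_i = (n_i/n_T)P, Kp = p_Q^3 / (p_R^2).
Equating to 65.4 kPa and solving on 0 < X < 1: X = 0.297.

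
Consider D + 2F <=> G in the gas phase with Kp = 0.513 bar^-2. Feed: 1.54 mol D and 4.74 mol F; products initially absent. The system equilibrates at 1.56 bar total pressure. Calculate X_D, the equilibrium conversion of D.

Let X = conversion of D (basis 1.54 mol D); extent of reaction ξ = 1.54X.
Mole table: n_D = 1.54 − 1.54X; n_F = 4.74 − 3.08X; n_G = 1.54X.
Summing: n_T = 6.28 − 3.08X.
Mole fractions y_i = n_i/n_T; Kp = p_G / (p_D p_F^2) with p_i = y_i·P.
Substituting and setting equal to 0.513 bar^-2 gives a polynomial in X; the root in (0,1) is X = 0.379.

X = 0.379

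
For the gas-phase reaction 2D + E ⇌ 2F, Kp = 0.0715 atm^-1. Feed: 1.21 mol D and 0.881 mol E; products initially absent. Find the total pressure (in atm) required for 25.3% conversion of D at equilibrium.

Basis: 1.21 mol D initially; let X = conversion of D. Extent ξ = 0.605X.
Species balance: n_D = 1.21 − 1.21X; n_E = 0.881 − 0.605X; n_F = 1.21X.
n_T = Σnᵢ = 2.09 − 0.605X.
Kp = p_F^2 / (p_D^2 p_E) with p_i = (n_i/n_T)·P.
At X = 0.253: the mole-fraction product g(X) = Π y_i^ν_i = 0.3054. Since Kp = g(X)·P^{-1}, P = (g/Kp)^(1/1) = (0.3054/0.0715)^(1/1) = 4.27 atm.

P = 4.27 atm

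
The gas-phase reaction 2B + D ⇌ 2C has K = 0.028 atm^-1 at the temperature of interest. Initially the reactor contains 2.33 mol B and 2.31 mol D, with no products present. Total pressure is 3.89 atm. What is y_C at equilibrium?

Let X = conversion of B (basis 2.33 mol B); extent of reaction ξ = 1.17X.
Moles: n_B = 2.33 − 2.33X; n_D = 2.31 − 1.17X; n_C = 2.33X.
n_T = Σnᵢ = 4.64 − 1.17X.
Mole fractions y_i = n_i/n_T; K = p_C^2 / (p_B^2 p_D) with p_i = y_i·P.
Setting this equal to 0.028 atm^-1 and taking the physical root (0 < X < 1) gives X = 0.185.
Then n_C = 0.431, n_T = 4.42, so y_C = 0.097.

y_C = 0.097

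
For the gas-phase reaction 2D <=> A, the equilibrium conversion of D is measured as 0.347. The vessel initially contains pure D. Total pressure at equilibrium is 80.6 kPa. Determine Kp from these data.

Kp = 0.00417 kPa^-1

Basis: 1 mol D initially; let X = conversion of D. Extent ξ = 0.5X.
Species balance: n_D = 1 − X; n_A = 0.5X.
Summing: n_T = 1 − 0.5X.
At X = 0.347: n_D = 0.653, n_A = 0.173, n_T = 0.827.
p_i = (n_i/n_T)·P. Kp = p_A / (p_D^2) = 0.00417 kPa^-1.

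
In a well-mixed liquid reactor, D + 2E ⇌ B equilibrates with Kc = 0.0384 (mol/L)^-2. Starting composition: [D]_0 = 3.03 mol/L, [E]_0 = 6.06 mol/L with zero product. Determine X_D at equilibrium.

Let X = conversion of D; extent ξ = 3.03·X mol/L.
Concentrations: [D] = 3.03 − 3.03X; [E] = 6.06 − 6.06X; [B] = 3.03X.
Kc = [B] / ([D] [E]^2).
Solving Kc = 0.0384 for X ∈ (0,1): X = 0.364.

X = 0.364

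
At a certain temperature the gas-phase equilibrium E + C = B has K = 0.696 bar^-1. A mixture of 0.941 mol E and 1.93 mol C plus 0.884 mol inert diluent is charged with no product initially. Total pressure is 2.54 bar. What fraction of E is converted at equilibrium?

X = 0.445

Basis: 0.941 mol E initially; let X = conversion of E. Extent ξ = 0.941X.
At extent ξ: n_E = 0.941 − 0.941X; n_C = 1.93 − 0.941X; n_B = 0.941X; n_I = 0.884 (inert).
n_T = Σnᵢ = 3.75 − 0.941X.
With p_i = (n_i/n_T)P, K = p_B / (p_E p_C).
This yields a degree-2 equation in X; solving on (0,1), X = 0.445.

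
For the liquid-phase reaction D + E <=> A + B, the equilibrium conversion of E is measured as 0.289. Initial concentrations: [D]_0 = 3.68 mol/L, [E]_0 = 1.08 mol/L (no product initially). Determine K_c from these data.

K_c = 0.0377

Let X = conversion of E.
Concentrations: [D] = 3.68 − 1.08X; [E] = 1.08 − 1.08X; [A] = 1.08X; [B] = 1.08X.
At X = 0.289: [D] = 3.37, [E] = 0.768, [A] = 0.312, [B] = 0.312.
K_c = [A] [B] / ([D] [E]) = 0.0377.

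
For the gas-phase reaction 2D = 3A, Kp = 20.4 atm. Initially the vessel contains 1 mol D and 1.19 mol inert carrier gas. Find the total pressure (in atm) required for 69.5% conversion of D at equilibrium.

Let X = conversion of D (basis 1 mol D); extent of reaction ξ = 0.5X.
At extent ξ: n_D = 1 − X; n_A = 1.5X; n_I = 1.19 (inert).
Total moles n_T = 2.19 + 0.5X.
Kp = p_A^3 / (p_D^2) with p_i = (n_i/n_T)·P.
At X = 0.695: the mole-fraction product g(X) = Π y_i^ν_i = 4.8. Since Kp = g(X)·P^{1}, P = (Kp/g)^(1/1) = (20.4/4.8)^(1/1) = 4.25 atm.

P = 4.25 atm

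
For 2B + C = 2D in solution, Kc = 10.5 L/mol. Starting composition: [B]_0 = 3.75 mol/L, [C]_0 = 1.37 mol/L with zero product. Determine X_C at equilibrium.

Let X = conversion of C; extent ξ = 1.37·X mol/L.
Concentrations: [B] = 3.75 − 2.74X; [C] = 1.37 − 1.37X; [D] = 2.74X.
Kc = [D]^2 / ([B]^2 [C]).
Setting equal to 10.5 and solving for X on (0,1) gives X = 0.832.

X = 0.832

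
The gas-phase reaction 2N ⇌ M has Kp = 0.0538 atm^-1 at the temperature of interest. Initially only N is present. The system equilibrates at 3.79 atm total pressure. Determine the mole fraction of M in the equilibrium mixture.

y_M = 0.148

Take 1 mol N as basis and let X be its fractional conversion, so ξ = 0.5X.
At extent ξ: n_N = 1 − X; n_M = 0.5X.
Summing: n_T = 1 − 0.5X.
With p_i = (n_i/n_T)P, Kp = p_M / (p_N^2).
This yields a degree-2 equation in X; solving on (0,1), X = 0.258.
Then n_M = 0.129, n_T = 0.871, so y_M = 0.148.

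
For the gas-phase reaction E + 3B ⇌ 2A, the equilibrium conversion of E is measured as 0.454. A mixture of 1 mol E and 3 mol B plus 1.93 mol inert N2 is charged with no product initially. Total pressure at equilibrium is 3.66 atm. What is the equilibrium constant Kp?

Let X = conversion of E (basis 1 mol E); extent of reaction ξ = X.
Mole table: n_E = 1 − X; n_B = 3 − 3X; n_A = 2X; n_I = 1.93 (inert).
Total moles n_T = 5.93 − 2X.
At X = 0.454: n_E = 0.546, n_B = 1.64, n_A = 0.908, n_T = 5.02.
p_i = (n_i/n_T)·P. Kp = p_A^2 / (p_E p_B^3) = 0.647 atm^-2.

Kp = 0.647 atm^-2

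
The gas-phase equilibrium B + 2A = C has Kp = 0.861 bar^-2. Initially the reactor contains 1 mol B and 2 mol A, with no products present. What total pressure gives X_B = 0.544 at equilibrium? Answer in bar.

Take 1 mol B as basis and let X be its fractional conversion, so ξ = X.
Species balance: n_B = 1 − X; n_A = 2 − 2X; n_C = X.
n_T = Σnᵢ = 3 − 2X.
Kp = p_C / (p_B p_A^2) with p_i = (n_i/n_T)·P.
At X = 0.544: the mole-fraction product g(X) = Π y_i^ν_i = 5.243. Since Kp = g(X)·P^{-2}, P = (g/Kp)^(1/2) = (5.243/0.861)^(1/2) = 2.47 bar.

P = 2.47 bar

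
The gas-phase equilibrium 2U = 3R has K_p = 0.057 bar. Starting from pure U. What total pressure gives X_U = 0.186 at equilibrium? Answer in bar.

Let X = conversion of U (basis 1 mol U); extent of reaction ξ = 0.5X.
Species balance: n_U = 1 − X; n_R = 1.5X.
n_T = Σnᵢ = 1 + 0.5X.
K_p = p_R^3 / (p_U^2) with p_i = (n_i/n_T)·P.
At X = 0.186: the mole-fraction product g(X) = Π y_i^ν_i = 0.02999. Since K_p = g(X)·P^{1}, P = (K_p/g)^(1/1) = (0.057/0.02999)^(1/1) = 1.9 bar.

P = 1.9 bar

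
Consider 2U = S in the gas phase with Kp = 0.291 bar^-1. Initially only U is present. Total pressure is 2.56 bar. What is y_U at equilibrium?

y_U = 0.668

Basis: 1 mol U initially; let X = conversion of U. Extent ξ = 0.5X.
Mole table: n_U = 1 − X; n_S = 0.5X.
Summing: n_T = 1 − 0.5X.
y_i = n_i/n_T, p_i = y_i·P. Kp = p_S / (p_U^2).
Setting this equal to 0.291 bar^-1 and taking the physical root (0 < X < 1) gives X = 0.499.
Then n_U = 0.501, n_T = 0.751, so y_U = 0.668.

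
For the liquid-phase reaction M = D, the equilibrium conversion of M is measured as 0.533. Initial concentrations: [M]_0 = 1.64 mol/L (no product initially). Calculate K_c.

Let X = conversion of M.
Concentrations: [M] = 1.64 − 1.64X; [D] = 1.64X.
At X = 0.533: [M] = 0.766, [D] = 0.874.
K_c = [D] / ([M]) = 1.14.

K_c = 1.14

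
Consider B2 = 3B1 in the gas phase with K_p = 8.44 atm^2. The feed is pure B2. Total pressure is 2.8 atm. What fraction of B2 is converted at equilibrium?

Take 1 mol B2 as basis and let X be its fractional conversion, so ξ = X.
Moles: n_B2 = 1 − X; n_B1 = 3X.
n_T = Σnᵢ = 1 + 2X.
Mole fractions y_i = n_i/n_T; K_p = p_B1^3 / (p_B2) with p_i = y_i·P.
Setting this equal to 8.44 atm^2 and taking the physical root (0 < X < 1) gives X = 0.428.

X = 0.428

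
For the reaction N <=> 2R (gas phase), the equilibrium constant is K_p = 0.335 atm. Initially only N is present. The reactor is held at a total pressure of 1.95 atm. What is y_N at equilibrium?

Basis: 1 mol N initially; let X = conversion of N. Extent ξ = X.
Species balance: n_N = 1 − X; n_R = 2X.
Total moles n_T = 1 + X.
Mole fractions y_i = n_i/n_T; K_p = p_R^2 / (p_N) with p_i = y_i·P.
Substituting and setting equal to 0.335 atm gives a polynomial in X; the root in (0,1) is X = 0.203.
Then n_N = 0.797, n_T = 1.2, so y_N = 0.663.

y_N = 0.663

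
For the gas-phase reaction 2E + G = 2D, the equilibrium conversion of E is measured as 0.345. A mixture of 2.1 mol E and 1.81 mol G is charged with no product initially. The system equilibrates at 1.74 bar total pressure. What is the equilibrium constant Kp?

Kp = 0.391 bar^-1

Basis: 2.1 mol E initially; let X = conversion of E. Extent ξ = 1.05X.
Moles: n_E = 2.1 − 2.1X; n_G = 1.81 − 1.05X; n_D = 2.1X.
Total moles n_T = 3.91 − 1.05X.
At X = 0.345: n_E = 1.38, n_G = 1.45, n_D = 0.724, n_T = 3.55.
p_i = (n_i/n_T)·P. Kp = p_D^2 / (p_E^2 p_G) = 0.391 bar^-1.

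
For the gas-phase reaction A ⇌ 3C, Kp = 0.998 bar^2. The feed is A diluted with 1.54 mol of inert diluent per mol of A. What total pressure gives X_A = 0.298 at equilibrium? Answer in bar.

P = 3.11 bar

Take 1 mol A as basis and let X be its fractional conversion, so ξ = X.
Moles: n_A = 1 − X; n_C = 3X; n_I = 1.54 (inert).
Summing: n_T = 2.54 + 2X.
Kp = p_C^3 / (p_A) with p_i = (n_i/n_T)·P.
At X = 0.298: the mole-fraction product g(X) = Π y_i^ν_i = 0.1035. Since Kp = g(X)·P^{2}, P = (Kp/g)^(1/2) = (0.998/0.1035)^(1/2) = 3.11 bar.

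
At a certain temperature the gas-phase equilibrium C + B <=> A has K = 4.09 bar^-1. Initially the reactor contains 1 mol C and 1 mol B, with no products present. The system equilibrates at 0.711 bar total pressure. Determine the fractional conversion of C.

Basis: 1 mol C initially; let X = conversion of C. Extent ξ = X.
At extent ξ: n_C = 1 − X; n_B = 1 − X; n_A = X.
Summing: n_T = 2 − X.
Mole fractions y_i = n_i/n_T; K = p_A / (p_C p_B) with p_i = y_i·P.
Substituting and setting equal to 4.09 bar^-1 gives a polynomial in X; the root in (0,1) is X = 0.494.

X = 0.494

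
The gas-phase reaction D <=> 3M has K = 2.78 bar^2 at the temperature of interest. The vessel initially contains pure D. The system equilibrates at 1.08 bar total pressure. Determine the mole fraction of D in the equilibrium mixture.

Let X = conversion of D (basis 1 mol D); extent of reaction ξ = X.
Moles: n_D = 1 − X; n_M = 3X.
Total moles n_T = 1 + 2X.
y_i = n_i/n_T, p_i = y_i·P. K = p_M^3 / (p_D).
Setting this equal to 2.78 bar^2 and taking the physical root (0 < X < 1) gives X = 0.559.
Then n_D = 0.441, n_T = 2.12, so y_D = 0.208.

y_D = 0.208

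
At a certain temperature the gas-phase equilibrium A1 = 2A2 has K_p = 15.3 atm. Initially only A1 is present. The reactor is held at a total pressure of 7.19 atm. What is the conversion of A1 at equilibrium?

Take 1 mol A1 as basis and let X be its fractional conversion, so ξ = X.
At extent ξ: n_A1 = 1 − X; n_A2 = 2X.
n_T = Σnᵢ = 1 + X.
With p_i = (n_i/n_T)P, K_p = p_A2^2 / (p_A1).
Setting this equal to 15.3 atm and taking the physical root (0 < X < 1) gives X = 0.589.

X = 0.589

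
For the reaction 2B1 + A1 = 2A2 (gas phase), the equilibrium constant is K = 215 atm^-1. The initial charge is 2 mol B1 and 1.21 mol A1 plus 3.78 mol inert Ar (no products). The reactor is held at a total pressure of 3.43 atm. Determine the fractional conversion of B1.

X = 0.866

Let X = conversion of B1 (basis 2 mol B1); extent of reaction ξ = X.
At extent ξ: n_B1 = 2 − 2X; n_A1 = 1.21 − X; n_A2 = 2X; n_I = 3.78 (inert).
n_T = Σnᵢ = 6.99 − X.
Mole fractions y_i = n_i/n_T; K = p_A2^2 / (p_B1^2 p_A1) with p_i = y_i·P.
Setting this equal to 215 atm^-1 and taking the physical root (0 < X < 1) gives X = 0.866.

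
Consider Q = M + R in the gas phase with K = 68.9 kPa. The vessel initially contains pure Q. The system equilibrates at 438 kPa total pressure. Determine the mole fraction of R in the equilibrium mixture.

Basis: 1 mol Q initially; let X = conversion of Q. Extent ξ = X.
Mole table: n_Q = 1 − X; n_M = X; n_R = X.
Summing: n_T = 1 + X.
y_i = n_i/n_T, p_i = y_i·P. K = p_M p_R / (p_Q).
Substituting and setting equal to 68.9 kPa gives a polynomial in X; the root in (0,1) is X = 0.369.
Then n_R = 0.369, n_T = 1.37, so y_R = 0.269.

y_R = 0.269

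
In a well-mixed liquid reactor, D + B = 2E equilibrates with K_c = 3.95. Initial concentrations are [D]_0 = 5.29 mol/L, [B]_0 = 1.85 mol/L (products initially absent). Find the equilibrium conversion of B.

X = 0.739

Let X = conversion of B; extent ξ = 1.85·X mol/L.
Concentrations: [D] = 5.29 − 1.85X; [B] = 1.85 − 1.85X; [E] = 3.7X.
K_c = [E]^2 / ([D] [B]).
This equals 3.95 at X = 0.739 (the root in 0 < X < 1).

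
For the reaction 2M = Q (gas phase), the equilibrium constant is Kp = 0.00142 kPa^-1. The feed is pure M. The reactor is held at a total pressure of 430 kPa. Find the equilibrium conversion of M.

X = 0.461

Take 1 mol M as basis and let X be its fractional conversion, so ξ = 0.5X.
At extent ξ: n_M = 1 − X; n_Q = 0.5X.
n_T = Σnᵢ = 1 − 0.5X.
With p_i = (n_i/n_T)P, Kp = p_Q / (p_M^2).
Equating to 0.00142 kPa^-1 and solving on 0 < X < 1: X = 0.461.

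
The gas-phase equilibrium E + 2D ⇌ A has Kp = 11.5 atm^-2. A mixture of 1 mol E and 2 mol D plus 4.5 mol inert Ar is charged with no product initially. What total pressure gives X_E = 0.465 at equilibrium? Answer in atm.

Take 1 mol E as basis and let X be its fractional conversion, so ξ = X.
Species balance: n_E = 1 − X; n_D = 2 − 2X; n_A = X; n_I = 4.5 (inert).
Summing: n_T = 7.5 − 2X.
Kp = p_A / (p_E p_D^2) with p_i = (n_i/n_T)·P.
At X = 0.465: the mole-fraction product g(X) = Π y_i^ν_i = 32.77. Since Kp = g(X)·P^{-2}, P = (g/Kp)^(1/2) = (32.77/11.5)^(1/2) = 1.69 atm.

P = 1.69 atm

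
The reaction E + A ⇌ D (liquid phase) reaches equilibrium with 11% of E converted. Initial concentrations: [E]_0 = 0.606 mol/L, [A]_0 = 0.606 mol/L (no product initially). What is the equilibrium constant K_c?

K_c = 0.229 L/mol

Let X = conversion of E.
Concentrations: [E] = 0.606 − 0.606X; [A] = 0.606 − 0.606X; [D] = 0.606X.
At X = 0.11: [E] = 0.539, [A] = 0.539, [D] = 0.0667.
K_c = [D] / ([E] [A]) = 0.229 L/mol.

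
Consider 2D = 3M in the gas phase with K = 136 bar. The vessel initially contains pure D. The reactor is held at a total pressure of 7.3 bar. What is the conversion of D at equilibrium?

Basis: 1 mol D initially; let X = conversion of D. Extent ξ = 0.5X.
Mole table: n_D = 1 − X; n_M = 1.5X.
Summing: n_T = 1 + 0.5X.
Mole fractions y_i = n_i/n_T; K = p_M^3 / (p_D^2) with p_i = y_i·P.
Equating to 136 bar and solving on 0 < X < 1: X = 0.760.

X = 0.760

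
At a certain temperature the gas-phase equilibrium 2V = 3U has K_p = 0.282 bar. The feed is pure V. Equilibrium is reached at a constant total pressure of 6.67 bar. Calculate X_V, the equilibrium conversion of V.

Basis: 1 mol V initially; let X = conversion of V. Extent ξ = 0.5X.
Mole table: n_V = 1 − X; n_U = 1.5X.
Summing: n_T = 1 + 0.5X.
Mole fractions y_i = n_i/n_T; K_p = p_U^3 / (p_V^2) with p_i = y_i·P.
Substituting and setting equal to 0.282 bar gives a polynomial in X; the root in (0,1) is X = 0.206.

X = 0.206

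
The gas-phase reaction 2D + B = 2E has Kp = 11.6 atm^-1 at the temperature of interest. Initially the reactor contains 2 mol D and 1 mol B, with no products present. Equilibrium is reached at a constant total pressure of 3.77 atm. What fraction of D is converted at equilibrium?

Take 2 mol D as basis and let X be its fractional conversion, so ξ = X.
At extent ξ: n_D = 2 − 2X; n_B = 1 − X; n_E = 2X.
Summing: n_T = 3 − X.
Mole fractions y_i = n_i/n_T; Kp = p_E^2 / (p_D^2 p_B) with p_i = y_i·P.
Setting this equal to 11.6 atm^-1 and taking the physical root (0 < X < 1) gives X = 0.704.

X = 0.704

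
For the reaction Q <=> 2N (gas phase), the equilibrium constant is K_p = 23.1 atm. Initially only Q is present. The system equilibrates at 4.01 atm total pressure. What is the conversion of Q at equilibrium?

X = 0.768

Let X = conversion of Q (basis 1 mol Q); extent of reaction ξ = X.
Mole table: n_Q = 1 − X; n_N = 2X.
n_T = Σnᵢ = 1 + X.
With p_i = (n_i/n_T)P, K_p = p_N^2 / (p_Q).
Equating to 23.1 atm and solving on 0 < X < 1: X = 0.768.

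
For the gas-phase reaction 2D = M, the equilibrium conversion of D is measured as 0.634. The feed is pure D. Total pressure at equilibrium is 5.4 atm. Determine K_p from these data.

Take 1 mol D as basis and let X be its fractional conversion, so ξ = 0.5X.
Moles: n_D = 1 − X; n_M = 0.5X.
n_T = Σnᵢ = 1 − 0.5X.
At X = 0.634: n_D = 0.366, n_M = 0.317, n_T = 0.683.
p_i = (n_i/n_T)·P. K_p = p_M / (p_D^2) = 0.299 atm^-1.

K_p = 0.299 atm^-1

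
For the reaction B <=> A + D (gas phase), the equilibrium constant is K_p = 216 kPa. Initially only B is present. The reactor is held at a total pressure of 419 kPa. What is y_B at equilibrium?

y_B = 0.263

Let X = conversion of B (basis 1 mol B); extent of reaction ξ = X.
Mole table: n_B = 1 − X; n_A = X; n_D = X.
Summing: n_T = 1 + X.
y_i = n_i/n_T, p_i = y_i·P. K_p = p_A p_D / (p_B).
Substituting and setting equal to 216 kPa gives a polynomial in X; the root in (0,1) is X = 0.583.
Then n_B = 0.417, n_T = 1.58, so y_B = 0.263.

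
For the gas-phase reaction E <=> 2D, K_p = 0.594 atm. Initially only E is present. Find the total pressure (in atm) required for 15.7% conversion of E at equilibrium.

P = 5.88 atm

Let X = conversion of E (basis 1 mol E); extent of reaction ξ = X.
Species balance: n_E = 1 − X; n_D = 2X.
Total moles n_T = 1 + X.
K_p = p_D^2 / (p_E) with p_i = (n_i/n_T)·P.
At X = 0.157: the mole-fraction product g(X) = Π y_i^ν_i = 0.1011. Since K_p = g(X)·P^{1}, P = (K_p/g)^(1/1) = (0.594/0.1011)^(1/1) = 5.88 atm.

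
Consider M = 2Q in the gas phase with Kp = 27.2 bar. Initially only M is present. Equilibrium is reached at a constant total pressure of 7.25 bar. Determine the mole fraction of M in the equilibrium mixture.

y_M = 0.179

Basis: 1 mol M initially; let X = conversion of M. Extent ξ = X.
Species balance: n_M = 1 − X; n_Q = 2X.
Summing: n_T = 1 + X.
y_i = n_i/n_T, p_i = y_i·P. Kp = p_Q^2 / (p_M).
Setting this equal to 27.2 bar and taking the physical root (0 < X < 1) gives X = 0.696.
Then n_M = 0.304, n_T = 1.7, so y_M = 0.179.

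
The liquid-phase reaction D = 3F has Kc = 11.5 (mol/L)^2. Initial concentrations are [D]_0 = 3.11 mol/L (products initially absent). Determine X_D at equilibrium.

X = 0.312

Let X = conversion of D; extent ξ = 3.11·X mol/L.
Concentrations: [D] = 3.11 − 3.11X; [F] = 9.33X.
Kc = [F]^3 / ([D]).
Solving Kc = 11.5 for X ∈ (0,1): X = 0.312.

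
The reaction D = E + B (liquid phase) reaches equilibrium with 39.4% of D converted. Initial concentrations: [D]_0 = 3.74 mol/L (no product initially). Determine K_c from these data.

Let X = conversion of D.
Concentrations: [D] = 3.74 − 3.74X; [E] = 3.74X; [B] = 3.74X.
At X = 0.394: [D] = 2.27, [E] = 1.47, [B] = 1.47.
K_c = [E] [B] / ([D]) = 0.958 mol/L.

K_c = 0.958 mol/L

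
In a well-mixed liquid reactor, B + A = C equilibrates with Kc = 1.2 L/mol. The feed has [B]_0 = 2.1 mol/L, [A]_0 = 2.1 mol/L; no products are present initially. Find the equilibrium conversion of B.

Let X = conversion of B; extent ξ = 2.1·X mol/L.
Concentrations: [B] = 2.1 − 2.1X; [A] = 2.1 − 2.1X; [C] = 2.1X.
Kc = [C] / ([B] [A]).
This equals 1.2 at X = 0.538 (the root in 0 < X < 1).

X = 0.538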